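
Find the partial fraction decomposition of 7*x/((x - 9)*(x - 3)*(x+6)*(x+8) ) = 28/(187*(x + 8)) - 7/(45*(x + 6)) - 7/(198*(x - 3)) + 7/(170*(x - 9))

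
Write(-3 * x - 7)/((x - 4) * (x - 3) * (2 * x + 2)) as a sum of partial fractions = -1/(10*(x + 1)) + 2/(x - 3) - 19/(10*(x - 4))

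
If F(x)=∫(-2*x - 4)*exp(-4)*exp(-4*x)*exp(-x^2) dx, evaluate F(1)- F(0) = -exp(-4) + exp(-9)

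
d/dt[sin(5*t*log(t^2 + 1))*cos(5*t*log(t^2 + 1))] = 5*(t^2*log(t^2 + 1) + 2*t^2 + log(t^2 + 1))*cos(10*t*log(t^2 + 1))/(t^2 + 1)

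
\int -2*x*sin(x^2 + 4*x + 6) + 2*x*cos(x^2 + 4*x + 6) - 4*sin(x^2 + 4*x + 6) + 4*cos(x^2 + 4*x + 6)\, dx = sin((x + 2)^2 + 2) + cos((x + 2)^2 + 2) + C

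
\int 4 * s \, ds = 2*s^2 + C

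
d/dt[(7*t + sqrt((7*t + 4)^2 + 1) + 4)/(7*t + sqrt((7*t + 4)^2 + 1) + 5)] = (49*t + 7*sqrt(49*t^2 + 56*t + 17) + 28)/(686*t^3 + 98*t^2*sqrt(49*t^2 + 56*t + 17) + 1274*t^2 + 126*t*sqrt(49*t^2 + 56*t + 17) + 798*t + 42*sqrt(49*t^2 + 56*t + 17) + 170)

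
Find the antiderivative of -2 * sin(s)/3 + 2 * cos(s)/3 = 2*sqrt(2)*sin(s + pi/4)/3 + C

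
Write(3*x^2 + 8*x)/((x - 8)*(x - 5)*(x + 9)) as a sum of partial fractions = 171/(238*(x + 9)) - 115/(42*(x - 5)) + 256/(51*(x - 8))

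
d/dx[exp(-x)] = -exp(-x)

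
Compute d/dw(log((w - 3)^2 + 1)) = (2*w - 6)/(w^2 - 6*w + 10)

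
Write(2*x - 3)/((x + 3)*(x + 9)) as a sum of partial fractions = 7/(2*(x + 9)) - 3/(2*(x + 3))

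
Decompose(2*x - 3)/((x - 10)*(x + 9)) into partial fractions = 21/(19*(x + 9)) + 17/(19*(x - 10))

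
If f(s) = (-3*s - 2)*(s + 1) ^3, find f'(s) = -12*s^3 - 33*s^2 - 30*s - 9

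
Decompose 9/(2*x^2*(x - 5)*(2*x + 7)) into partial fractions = -36/(833*(2*x + 7)) + 9/(850*(x - 5)) + 27/(2450*x) - 9/(70*x^2)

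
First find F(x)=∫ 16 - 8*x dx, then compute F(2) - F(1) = 4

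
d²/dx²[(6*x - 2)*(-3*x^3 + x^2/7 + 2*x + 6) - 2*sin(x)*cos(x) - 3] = -216*x^2 + 288*x/7 + 4*sin(2*x) + 164/7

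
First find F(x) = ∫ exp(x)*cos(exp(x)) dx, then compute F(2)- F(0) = -sin(1) + sin(exp(2))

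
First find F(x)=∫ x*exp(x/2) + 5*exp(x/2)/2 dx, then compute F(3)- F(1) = -3*exp(1/2) + 7*exp(3/2)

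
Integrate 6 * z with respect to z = 3*z^2 + C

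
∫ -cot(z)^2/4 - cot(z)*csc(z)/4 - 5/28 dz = z/14 + cot(z)/4 + csc(z)/4 + C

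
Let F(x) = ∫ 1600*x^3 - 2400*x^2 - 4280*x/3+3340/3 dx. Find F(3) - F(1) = 7720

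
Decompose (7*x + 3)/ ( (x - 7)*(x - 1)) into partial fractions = -5/(3*(x - 1)) + 26/(3*(x - 7))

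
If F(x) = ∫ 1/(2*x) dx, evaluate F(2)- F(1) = -log(3)/2 + log(6)/2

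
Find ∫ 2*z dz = z^2 + C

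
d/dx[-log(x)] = -1/x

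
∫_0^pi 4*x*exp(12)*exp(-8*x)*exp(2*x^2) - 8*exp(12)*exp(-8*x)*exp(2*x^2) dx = -exp(12) + exp(2*(-2 + pi)^2 + 4)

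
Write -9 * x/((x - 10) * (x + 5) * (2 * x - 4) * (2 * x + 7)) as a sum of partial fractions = 14/(99*(2*x + 7)) - 1/(14*(x + 5)) + 9/(616*(x - 2)) - 1/(72*(x - 10))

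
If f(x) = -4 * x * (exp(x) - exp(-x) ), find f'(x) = (-4*x*exp(2*x) - 4*x - 4*exp(2*x) + 4)*exp(-x)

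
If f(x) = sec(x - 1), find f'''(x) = 6*tan(x - 1)^3*sec(x - 1) + 5*tan(x - 1)*sec(x - 1)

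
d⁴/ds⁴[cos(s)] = cos(s)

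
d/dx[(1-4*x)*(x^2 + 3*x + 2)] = -12*x^2 - 22*x - 5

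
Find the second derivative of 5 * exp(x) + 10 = 5*exp(x)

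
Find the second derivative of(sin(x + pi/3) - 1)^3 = -3*sin(x + pi/3)^3 + 6*sin(x + pi/3)^2 + 6*sin(x + pi/3)*cos(x + pi/3)^2 - 3*sin(x + pi/3) - 6*cos(x + pi/3)^2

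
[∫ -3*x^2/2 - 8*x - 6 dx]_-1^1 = -13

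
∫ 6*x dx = 3*x^2 + C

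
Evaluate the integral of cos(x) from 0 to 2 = sin(2)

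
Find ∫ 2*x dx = x^2 + C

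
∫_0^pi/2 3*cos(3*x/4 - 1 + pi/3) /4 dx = -cos(pi/6 + 1) + sin(7*pi/24 + 1)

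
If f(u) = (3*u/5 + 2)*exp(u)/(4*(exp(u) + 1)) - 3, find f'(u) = (3*u*exp(u) + 3*exp(2*u) + 13*exp(u))/(20*exp(2*u) + 40*exp(u) + 20)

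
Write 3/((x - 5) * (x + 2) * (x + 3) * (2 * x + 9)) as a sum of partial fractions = -8/(95*(2*x + 9)) + 1/(8*(x + 3)) - 3/(35*(x + 2)) + 3/(1064*(x - 5))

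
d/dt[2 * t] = 2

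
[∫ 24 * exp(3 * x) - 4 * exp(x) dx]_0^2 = -4*exp(2) - 4 + 8*exp(6)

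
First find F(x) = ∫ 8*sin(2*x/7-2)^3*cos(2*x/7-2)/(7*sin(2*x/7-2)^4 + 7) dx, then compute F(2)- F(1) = -log(sin(12/7)^4 + 1) + log(sin(10/7)^4 + 1)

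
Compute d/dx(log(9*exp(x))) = 1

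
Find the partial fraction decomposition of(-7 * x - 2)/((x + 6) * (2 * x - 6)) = -20/(9*(x + 6)) - 23/(18*(x - 3))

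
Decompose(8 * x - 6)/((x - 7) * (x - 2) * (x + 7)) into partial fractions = -31/(63*(x + 7)) - 2/(9*(x - 2)) + 5/(7*(x - 7))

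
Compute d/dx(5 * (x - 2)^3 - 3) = 15*x^2 - 60*x + 60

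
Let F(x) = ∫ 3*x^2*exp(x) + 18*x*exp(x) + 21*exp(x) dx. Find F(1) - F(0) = -9 + 24*E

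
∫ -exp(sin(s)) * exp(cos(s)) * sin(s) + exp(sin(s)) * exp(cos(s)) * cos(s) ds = exp(sqrt(2)*sin(s + pi/4)) + C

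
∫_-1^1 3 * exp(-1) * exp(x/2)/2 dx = -3*exp(-3/2) + 3*exp(-1/2)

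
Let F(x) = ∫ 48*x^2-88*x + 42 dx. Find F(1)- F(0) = 14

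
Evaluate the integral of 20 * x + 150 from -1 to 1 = 300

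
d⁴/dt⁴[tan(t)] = 24*tan(t)^5 + 40*tan(t)^3 + 16*tan(t)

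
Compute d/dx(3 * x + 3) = 3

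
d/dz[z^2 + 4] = 2*z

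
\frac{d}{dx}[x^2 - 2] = 2*x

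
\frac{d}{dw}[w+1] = 1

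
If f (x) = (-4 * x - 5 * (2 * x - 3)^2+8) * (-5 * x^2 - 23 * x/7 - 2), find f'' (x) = 1200*x^2 - 9000*x/7 + 82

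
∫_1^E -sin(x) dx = cos(E) - cos(1)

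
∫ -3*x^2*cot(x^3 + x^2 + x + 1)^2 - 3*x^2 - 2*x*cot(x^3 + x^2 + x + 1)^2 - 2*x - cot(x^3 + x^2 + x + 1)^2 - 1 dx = cot(x^3 + x^2 + x + 1) + C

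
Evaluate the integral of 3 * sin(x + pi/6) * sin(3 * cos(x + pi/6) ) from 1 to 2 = -cos(3*cos(pi/6 + 1)) + cos(3*cos(pi/6 + 2))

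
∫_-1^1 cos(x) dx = 2*sin(1)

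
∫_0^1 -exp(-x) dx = -1 + exp(-1)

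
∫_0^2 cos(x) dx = sin(2)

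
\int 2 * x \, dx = x^2 + C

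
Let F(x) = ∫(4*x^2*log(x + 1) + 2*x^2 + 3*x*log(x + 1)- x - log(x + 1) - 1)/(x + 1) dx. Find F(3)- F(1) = 28*log(2)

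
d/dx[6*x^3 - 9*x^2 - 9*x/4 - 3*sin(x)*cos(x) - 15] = 18*x^2 - 18*x + 6*sin(x)^2 - 21/4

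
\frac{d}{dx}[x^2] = 2*x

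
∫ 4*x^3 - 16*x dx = x^4 - 8*x^2 + C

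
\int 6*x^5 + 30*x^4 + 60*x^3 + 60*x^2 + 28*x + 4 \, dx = x^6 + 6*x^5 + 15*x^4 + 20*x^3 + 14*x^2 + 4*x + C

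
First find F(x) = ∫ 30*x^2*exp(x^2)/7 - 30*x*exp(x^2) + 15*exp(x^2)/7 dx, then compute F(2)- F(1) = -75*exp(4)/7 + 90*E/7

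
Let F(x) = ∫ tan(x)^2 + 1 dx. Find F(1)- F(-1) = 2*tan(1)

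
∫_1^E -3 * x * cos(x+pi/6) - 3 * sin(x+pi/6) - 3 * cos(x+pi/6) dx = (-3*E - 3)*sin(pi/6 + E) + 6*sin(pi/6 + 1)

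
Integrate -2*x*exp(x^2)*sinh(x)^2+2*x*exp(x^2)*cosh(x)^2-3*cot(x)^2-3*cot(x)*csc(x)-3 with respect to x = exp(x^2) + 3*cot(x) + 3*csc(x) + C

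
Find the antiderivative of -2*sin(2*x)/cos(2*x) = log(3*cos(2*x)) + C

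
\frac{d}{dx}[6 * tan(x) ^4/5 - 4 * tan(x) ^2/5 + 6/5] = 8*(3*tan(x)^4 + 2*tan(x)^2 - 1)*tan(x)/5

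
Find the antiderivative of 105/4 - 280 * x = -140*x^2 + 105*x/4 + C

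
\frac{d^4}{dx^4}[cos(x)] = cos(x)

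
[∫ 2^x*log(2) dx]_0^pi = -1 + 2^pi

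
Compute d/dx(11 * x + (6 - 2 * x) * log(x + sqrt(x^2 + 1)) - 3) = (-2*x^2*log(x + sqrt(x^2 + 1)) + 9*x^2 - 2*x*sqrt(x^2 + 1)*log(x + sqrt(x^2 + 1)) + 9*x*sqrt(x^2 + 1) + 6*x + 6*sqrt(x^2 + 1) - 2*log(x + sqrt(x^2 + 1)) + 11)/(x^2 + x*sqrt(x^2 + 1) + 1)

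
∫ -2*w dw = -w^2 + C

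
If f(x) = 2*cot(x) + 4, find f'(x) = -2/sin(x)^2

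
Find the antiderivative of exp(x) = exp(x) + C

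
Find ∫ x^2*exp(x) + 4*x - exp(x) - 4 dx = (x - 1)^2*(exp(x) + 2) + C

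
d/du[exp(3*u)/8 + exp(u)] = 3*exp(3*u)/8 + exp(u)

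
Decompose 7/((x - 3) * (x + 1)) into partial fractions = -7/(4*(x + 1)) + 7/(4*(x - 3))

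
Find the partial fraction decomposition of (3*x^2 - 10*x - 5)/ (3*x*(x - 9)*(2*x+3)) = 67/(189*(2*x + 3)) + 148/(567*(x - 9)) + 5/(81*x)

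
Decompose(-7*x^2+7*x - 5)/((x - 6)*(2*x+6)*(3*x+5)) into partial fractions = 325/(184*(3*x + 5)) - 89/(72*(x + 3)) - 215/(414*(x - 6))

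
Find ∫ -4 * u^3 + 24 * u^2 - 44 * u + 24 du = -u^4 + 8*u^3 - 22*u^2 + 24*u + C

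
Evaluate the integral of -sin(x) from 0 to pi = -2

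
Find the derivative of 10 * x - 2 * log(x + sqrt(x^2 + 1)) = (10*x^2 + 10*x*sqrt(x^2 + 1) - 2*x - 2*sqrt(x^2 + 1) + 10)/(x^2 + x*sqrt(x^2 + 1) + 1)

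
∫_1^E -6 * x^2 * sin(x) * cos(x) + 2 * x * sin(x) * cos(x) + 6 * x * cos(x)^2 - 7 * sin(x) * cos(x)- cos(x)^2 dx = -11*cos(1)^2/2 + (-E + 7/2 + 3*exp(2))*cos(E)^2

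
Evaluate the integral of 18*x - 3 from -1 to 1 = -6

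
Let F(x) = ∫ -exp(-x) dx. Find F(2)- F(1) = -exp(-1) + exp(-2)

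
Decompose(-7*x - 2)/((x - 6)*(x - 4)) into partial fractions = 15/(x - 4) - 22/(x - 6)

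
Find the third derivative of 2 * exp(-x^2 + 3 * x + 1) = -16*x^3*exp(-x^2 + 3*x + 1) + 72*x^2*exp(-x^2 + 3*x + 1) - 84*x*exp(-x^2 + 3*x + 1) + 18*exp(-x^2 + 3*x + 1)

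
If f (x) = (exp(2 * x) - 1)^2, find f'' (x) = 16*exp(4*x) - 8*exp(2*x)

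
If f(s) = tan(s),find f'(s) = cos(s)^(-2)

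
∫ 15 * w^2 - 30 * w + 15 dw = 5*w^3 - 15*w^2 + 15*w + C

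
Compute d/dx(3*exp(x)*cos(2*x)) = 3*(-2*sin(2*x) + cos(2*x))*exp(x)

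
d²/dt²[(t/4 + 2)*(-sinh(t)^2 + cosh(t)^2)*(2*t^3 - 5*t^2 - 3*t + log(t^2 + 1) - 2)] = (12*t^6 + 33*t^5 - 19*t^4 + 67*t^3 - 82*t^2 + 36*t - 35)/(2*t^4 + 4*t^2 + 2)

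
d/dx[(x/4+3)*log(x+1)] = (x*log(x + 1) + x + log(x + 1) + 12)/(4*x + 4)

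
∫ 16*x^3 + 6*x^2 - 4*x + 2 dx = 4*x^4 + 2*x^3 - 2*x^2 + 2*x + C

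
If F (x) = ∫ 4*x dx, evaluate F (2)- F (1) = 6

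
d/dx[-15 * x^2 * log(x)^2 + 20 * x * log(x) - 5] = -30*x*log(x)^2 - 30*x*log(x) + 20*log(x) + 20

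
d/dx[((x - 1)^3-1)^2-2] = 6*x^5 - 30*x^4 + 60*x^3 - 66*x^2 + 42*x - 12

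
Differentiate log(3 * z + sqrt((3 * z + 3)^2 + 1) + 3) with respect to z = (9*z + 3*sqrt(9*z^2 + 18*z + 10) + 9)/(9*z^2 + 3*z*sqrt(9*z^2 + 18*z + 10) + 18*z + 3*sqrt(9*z^2 + 18*z + 10) + 10)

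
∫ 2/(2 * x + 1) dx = log(2*x + 1) + C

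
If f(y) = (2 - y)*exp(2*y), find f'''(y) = -8*y*exp(2*y) + 4*exp(2*y)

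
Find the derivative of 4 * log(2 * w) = 4/w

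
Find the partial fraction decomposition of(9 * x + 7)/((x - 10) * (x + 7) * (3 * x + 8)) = 153/(494*(3*x + 8)) - 56/(221*(x + 7)) + 97/(646*(x - 10))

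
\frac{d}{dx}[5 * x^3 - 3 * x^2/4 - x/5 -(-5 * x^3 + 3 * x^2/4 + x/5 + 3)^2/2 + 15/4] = -75*x^5 + 75*x^4/4 + 23*x^3/8 + 1191*x^2/20 - 151*x/25 - 4/5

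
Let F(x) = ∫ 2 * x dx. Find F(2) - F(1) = 3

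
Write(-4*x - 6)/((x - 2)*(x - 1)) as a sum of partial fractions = 10/(x - 1) - 14/(x - 2)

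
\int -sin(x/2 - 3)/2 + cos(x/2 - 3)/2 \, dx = sqrt(2)*cos(-x/2 + pi/4 + 3) + C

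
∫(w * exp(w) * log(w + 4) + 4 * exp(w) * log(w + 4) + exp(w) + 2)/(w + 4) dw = (exp(w) + 2)*log(w + 4) + C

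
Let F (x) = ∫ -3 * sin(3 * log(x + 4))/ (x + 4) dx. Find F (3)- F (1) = -cos(3*log(5)) + cos(3*log(7))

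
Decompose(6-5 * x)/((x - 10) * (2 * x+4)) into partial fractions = -2/(3*(x + 2)) - 11/(6*(x - 10))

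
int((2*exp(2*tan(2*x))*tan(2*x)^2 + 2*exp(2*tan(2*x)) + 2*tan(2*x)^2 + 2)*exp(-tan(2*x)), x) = exp(tan(2*x)) - exp(-tan(2*x)) + C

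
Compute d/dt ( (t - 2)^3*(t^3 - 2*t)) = 6*t^5 - 30*t^4 + 40*t^3 + 12*t^2 - 48*t + 16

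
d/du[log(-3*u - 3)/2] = 1/(2*u + 2)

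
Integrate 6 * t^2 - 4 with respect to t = 2*t^3 - 4*t + C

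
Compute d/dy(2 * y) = 2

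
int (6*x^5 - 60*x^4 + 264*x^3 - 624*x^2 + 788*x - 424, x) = x^6 - 12*x^5 + 66*x^4 - 208*x^3 + 394*x^2 - 424*x + C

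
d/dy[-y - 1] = -1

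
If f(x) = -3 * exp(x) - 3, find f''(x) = -3*exp(x)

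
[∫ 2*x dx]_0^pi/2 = pi^2/4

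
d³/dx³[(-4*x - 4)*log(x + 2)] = (4*x + 16)/(x^3 + 6*x^2 + 12*x + 8)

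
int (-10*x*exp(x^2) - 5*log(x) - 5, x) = -5*x*log(x) - 5*exp(x^2) + C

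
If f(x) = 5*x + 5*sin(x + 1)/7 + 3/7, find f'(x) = 5*cos(x + 1)/7 + 5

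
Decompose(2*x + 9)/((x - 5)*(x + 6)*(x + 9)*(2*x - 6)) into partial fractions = 1/(112*(x + 9)) - 1/(198*(x + 6)) - 5/(144*(x - 3)) + 19/(616*(x - 5))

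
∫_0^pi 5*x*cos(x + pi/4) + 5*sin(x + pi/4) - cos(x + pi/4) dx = -sqrt(2)*(-1 + 5*pi)/2 + sqrt(2)/2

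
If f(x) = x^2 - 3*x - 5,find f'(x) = 2*x - 3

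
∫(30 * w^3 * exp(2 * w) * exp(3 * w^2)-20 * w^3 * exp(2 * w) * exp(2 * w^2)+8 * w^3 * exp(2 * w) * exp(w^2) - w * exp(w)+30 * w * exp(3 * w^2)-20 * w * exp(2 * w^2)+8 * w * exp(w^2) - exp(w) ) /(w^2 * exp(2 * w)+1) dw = 5*exp(3*w^2) - 5*exp(2*w^2) + 4*exp(w^2) + acot(w*exp(w)) + C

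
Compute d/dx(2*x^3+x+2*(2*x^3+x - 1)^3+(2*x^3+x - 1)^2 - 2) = 144*x^8 + 168*x^6 - 120*x^5 + 60*x^4 - 80*x^3 + 36*x^2 - 10*x + 5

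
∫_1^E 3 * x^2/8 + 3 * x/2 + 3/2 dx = -27/8 + (1 + E/2)^3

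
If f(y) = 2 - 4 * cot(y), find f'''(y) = 24*cot(y)^4 + 32*cot(y)^2 + 8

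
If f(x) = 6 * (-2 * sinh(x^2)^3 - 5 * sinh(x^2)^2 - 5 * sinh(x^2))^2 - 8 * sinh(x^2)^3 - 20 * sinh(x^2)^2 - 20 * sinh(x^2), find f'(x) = 8*x*(36*sinh(x^2)^5 + 150*sinh(x^2)^4 + 270*sinh(x^2)^3 + 219*sinh(x^2)^2 + 65*sinh(x^2) - 5)*cosh(x^2)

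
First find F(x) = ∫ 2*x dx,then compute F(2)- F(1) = 3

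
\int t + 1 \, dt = t^2/2 + t + C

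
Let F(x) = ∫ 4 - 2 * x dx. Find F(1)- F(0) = 3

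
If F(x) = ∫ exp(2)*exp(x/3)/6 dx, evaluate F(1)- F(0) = -exp(2)/2 + exp(7/3)/2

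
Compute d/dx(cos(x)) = -sin(x)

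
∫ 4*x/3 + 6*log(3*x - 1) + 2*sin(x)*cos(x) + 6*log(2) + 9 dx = 2*x^2/3 + 3*x + 2*(3*x - 1)*log(6*x - 2) + sin(x)^2 + C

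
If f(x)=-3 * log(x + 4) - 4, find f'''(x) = -6/(x^3 + 12*x^2 + 48*x + 64)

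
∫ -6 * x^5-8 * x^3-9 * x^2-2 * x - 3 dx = -x^6 - 2*x^4 - 3*x^3 - x^2 - 3*x + C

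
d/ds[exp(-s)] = -exp(-s)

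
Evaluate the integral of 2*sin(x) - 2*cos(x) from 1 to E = 2*sqrt(2)*(-sin(pi/4 + E) + sin(pi/4 + 1))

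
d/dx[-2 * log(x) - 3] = -2/x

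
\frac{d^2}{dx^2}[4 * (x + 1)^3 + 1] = 24*x + 24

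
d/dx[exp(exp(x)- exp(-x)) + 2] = (exp(exp(x) - exp(-x)) + exp(2*x + exp(x) - exp(-x)))*exp(-x)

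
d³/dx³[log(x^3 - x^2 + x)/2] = (3*x^6 - 6*x^5 + 3*x^4 - 5*x^3 + 6*x^2 - 3*x + 1)/(x^9 - 3*x^8 + 6*x^7 - 7*x^6 + 6*x^5 - 3*x^4 + x^3)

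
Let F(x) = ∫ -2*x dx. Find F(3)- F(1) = -8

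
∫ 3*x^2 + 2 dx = x^3 + 2*x + C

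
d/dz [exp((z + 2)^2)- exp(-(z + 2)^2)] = (2*z*exp(2*z^2 + 8*z + 8) + 2*z + 4*exp(2*z^2 + 8*z + 8) + 4)*exp(-z^2 - 4*z - 4)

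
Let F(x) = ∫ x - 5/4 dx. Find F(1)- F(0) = -3/4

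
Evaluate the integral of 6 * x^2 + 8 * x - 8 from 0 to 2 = 16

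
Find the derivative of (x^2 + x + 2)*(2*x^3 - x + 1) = 10*x^4 + 8*x^3 + 9*x^2 - 1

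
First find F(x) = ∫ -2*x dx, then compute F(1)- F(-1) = 0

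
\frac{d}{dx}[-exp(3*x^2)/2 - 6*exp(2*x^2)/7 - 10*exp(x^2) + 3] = -3*x*exp(3*x^2) - 24*x*exp(2*x^2)/7 - 20*x*exp(x^2)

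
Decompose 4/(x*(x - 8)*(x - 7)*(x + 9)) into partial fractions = -1/(612*(x + 9)) - 1/(28*(x - 7)) + 1/(34*(x - 8)) + 1/(126*x)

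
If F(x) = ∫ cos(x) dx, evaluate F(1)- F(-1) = 2*sin(1)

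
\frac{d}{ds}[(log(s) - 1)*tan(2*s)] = (4*s*log(s) - 4*s + sin(4*s))/(s*(cos(4*s) + 1))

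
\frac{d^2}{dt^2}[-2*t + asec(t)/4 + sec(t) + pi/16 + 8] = (-4*t^5/cos(t) + 8*t^5/cos(t)^3 + 8*t^3/cos(t) - 16*t^3/cos(t)^3 - 2*t^2*sqrt(1 - 1/t^2) - 4*t/cos(t) + 8*t/cos(t)^3 + sqrt(1 - 1/t^2))/(4*t^5 - 8*t^3 + 4*t)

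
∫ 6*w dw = 3*w^2 + C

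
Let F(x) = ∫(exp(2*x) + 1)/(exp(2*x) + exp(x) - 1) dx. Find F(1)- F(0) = log(-exp(-1) + 1 + E)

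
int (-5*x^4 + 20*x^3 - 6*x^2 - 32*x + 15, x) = -x^5 + 5*x^4 - 2*x^3 - 16*x^2 + 15*x + C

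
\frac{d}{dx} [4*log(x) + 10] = 4/x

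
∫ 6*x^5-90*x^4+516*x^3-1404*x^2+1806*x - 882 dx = x^6 - 18*x^5 + 129*x^4 - 468*x^3 + 903*x^2 - 882*x + C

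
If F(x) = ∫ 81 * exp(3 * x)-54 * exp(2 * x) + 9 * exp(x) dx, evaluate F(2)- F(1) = -(-1 + 3*E)^3 + (-1 + 3*exp(2))^3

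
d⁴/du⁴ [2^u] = 2^u*log(2)^4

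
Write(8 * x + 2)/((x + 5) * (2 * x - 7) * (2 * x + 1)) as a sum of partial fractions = 1/(18*(2*x + 1)) + 15/(34*(2*x - 7)) - 38/(153*(x + 5))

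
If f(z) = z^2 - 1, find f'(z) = 2*z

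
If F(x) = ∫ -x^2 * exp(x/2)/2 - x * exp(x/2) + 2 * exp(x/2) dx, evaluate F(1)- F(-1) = exp(1/2) + 3*exp(-1/2)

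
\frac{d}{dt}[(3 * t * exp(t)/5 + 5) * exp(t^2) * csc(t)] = (6*t^2*exp(t)/5 + 3*t*exp(t)/5 - 3*t*exp(t)*cos(t)/(5*sin(t)) + 10*t + 3*exp(t)/5 - 5*cos(t)/sin(t))*exp(t^2)/sin(t)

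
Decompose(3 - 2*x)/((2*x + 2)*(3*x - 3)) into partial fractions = -5/(12*(x + 1)) + 1/(12*(x - 1))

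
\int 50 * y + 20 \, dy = 25*y^2 + 20*y + C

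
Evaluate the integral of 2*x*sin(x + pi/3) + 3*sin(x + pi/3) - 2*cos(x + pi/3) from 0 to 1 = 3/2 - 5*cos(1 + pi/3)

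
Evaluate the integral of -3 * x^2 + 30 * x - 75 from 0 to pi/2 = -125 + (5 - pi/2)^3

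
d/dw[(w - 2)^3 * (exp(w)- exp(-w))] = (w^3*exp(2*w) + w^3 - 3*w^2*exp(2*w) - 9*w^2 + 24*w + 4*exp(2*w) - 20)*exp(-w)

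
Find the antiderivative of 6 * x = 3*x^2 + C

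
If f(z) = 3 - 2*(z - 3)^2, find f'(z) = 12 - 4*z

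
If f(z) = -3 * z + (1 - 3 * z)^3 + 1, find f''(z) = 54 - 162*z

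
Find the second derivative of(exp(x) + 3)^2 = 4*exp(2*x) + 6*exp(x)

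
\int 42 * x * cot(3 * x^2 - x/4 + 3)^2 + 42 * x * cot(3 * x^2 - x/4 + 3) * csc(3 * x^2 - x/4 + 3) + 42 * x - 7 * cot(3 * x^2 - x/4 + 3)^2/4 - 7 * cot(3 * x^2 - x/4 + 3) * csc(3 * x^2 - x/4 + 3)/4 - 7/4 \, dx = -7*cot(3*x^2 - x/4 + 3) - 7*csc(3*x^2 - x/4 + 3) + C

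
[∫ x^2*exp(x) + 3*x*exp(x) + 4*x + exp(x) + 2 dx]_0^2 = 12 + 6*exp(2)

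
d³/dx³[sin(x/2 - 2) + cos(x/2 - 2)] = -sqrt(2)*cos(x/2 - 2 + pi/4)/8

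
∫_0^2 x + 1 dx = 4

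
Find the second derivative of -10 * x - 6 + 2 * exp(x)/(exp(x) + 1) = (-2*exp(2*x) + 2*exp(x))/(exp(3*x) + 3*exp(2*x) + 3*exp(x) + 1)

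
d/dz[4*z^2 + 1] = 8*z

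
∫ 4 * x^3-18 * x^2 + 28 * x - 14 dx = x^4 - 6*x^3 + 14*x^2 - 14*x + C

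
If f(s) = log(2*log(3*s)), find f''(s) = (-log(s) - log(3) - 1)/(s^2*log(s)^2 + 2*s^2*log(3)*log(s) + s^2*log(3)^2)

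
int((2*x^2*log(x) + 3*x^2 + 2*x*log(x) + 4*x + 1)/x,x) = (x + 1)^2*(log(x) + 1) + C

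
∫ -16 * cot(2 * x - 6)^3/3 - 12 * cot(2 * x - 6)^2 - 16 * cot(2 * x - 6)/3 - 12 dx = 2*(9*tan(2*x - 6) + 2)/(3*tan(2*x - 6)^2) + C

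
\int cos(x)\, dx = sin(x) + C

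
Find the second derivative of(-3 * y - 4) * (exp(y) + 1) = -3*y*exp(y) - 10*exp(y)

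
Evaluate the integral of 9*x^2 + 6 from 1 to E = -9 + 6*E + 3*exp(3)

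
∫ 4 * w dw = 2*w^2 + C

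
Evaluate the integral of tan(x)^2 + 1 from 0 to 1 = tan(1)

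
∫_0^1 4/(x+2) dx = -4*log(2) + 4*log(3)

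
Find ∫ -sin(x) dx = cos(x) + C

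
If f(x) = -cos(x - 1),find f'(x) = sin(x - 1)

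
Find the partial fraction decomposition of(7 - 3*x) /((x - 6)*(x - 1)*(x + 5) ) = 1/(3*(x + 5)) - 2/(15*(x - 1)) - 1/(5*(x - 6))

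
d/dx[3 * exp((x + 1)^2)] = 6*x*exp(x^2 + 2*x + 1) + 6*exp(x^2 + 2*x + 1)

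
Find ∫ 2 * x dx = x^2 + C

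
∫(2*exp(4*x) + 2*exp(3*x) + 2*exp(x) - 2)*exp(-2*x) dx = (exp(2*x) + exp(x) - 1)^2*exp(-2*x) + C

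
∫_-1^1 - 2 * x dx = 0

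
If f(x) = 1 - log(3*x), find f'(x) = -1/x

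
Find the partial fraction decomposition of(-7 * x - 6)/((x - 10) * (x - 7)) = 55/(3*(x - 7)) - 76/(3*(x - 10))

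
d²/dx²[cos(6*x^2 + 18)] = -144*x^2*cos(6*x^2 + 18) - 12*sin(6*x^2 + 18)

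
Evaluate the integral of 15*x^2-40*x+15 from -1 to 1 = 40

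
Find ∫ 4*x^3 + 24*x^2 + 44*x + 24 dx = x^4 + 8*x^3 + 22*x^2 + 24*x + C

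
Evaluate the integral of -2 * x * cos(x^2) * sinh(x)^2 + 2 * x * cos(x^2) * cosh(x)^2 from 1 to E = -sin(1) + sin(exp(2))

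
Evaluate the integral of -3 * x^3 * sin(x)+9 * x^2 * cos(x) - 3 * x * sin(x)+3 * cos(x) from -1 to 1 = 12*cos(1)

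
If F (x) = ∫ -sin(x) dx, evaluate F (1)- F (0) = -1 + cos(1)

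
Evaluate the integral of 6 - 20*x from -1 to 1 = 12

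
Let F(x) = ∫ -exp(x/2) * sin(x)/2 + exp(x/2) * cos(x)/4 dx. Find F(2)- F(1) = E*cos(2)/2 - exp(1/2)*cos(1)/2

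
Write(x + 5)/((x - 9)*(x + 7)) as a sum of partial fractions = 1/(8*(x + 7)) + 7/(8*(x - 9))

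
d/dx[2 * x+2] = 2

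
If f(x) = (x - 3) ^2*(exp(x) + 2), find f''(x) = x^2*exp(x) - 2*x*exp(x) - exp(x) + 4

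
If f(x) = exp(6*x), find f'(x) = 6*exp(6*x)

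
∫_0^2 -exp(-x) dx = -1 + exp(-2)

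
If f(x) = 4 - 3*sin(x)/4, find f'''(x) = 3*cos(x)/4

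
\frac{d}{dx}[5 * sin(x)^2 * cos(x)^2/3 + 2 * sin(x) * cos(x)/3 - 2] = 5*sin(4*x)/6 + 2*cos(2*x)/3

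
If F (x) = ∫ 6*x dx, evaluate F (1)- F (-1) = 0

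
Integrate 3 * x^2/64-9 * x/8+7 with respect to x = x^3/64 - 9*x^2/16 + 7*x + C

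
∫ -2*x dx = -x^2 + C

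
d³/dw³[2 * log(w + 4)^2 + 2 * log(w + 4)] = (8*log(w + 4) - 8)/(w^3 + 12*w^2 + 48*w + 64)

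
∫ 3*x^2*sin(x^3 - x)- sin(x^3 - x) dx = -cos(x^3 - x) + C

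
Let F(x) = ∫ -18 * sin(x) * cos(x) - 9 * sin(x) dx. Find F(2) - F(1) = -9*cos(1) + 9*cos(4)/2 + 9*cos(2)/2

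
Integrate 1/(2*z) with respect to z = log(3*z)/2 + C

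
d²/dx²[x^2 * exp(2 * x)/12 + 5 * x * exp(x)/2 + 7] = x^2*exp(2*x)/3 + 2*x*exp(2*x)/3 + 5*x*exp(x)/2 + exp(2*x)/6 + 5*exp(x)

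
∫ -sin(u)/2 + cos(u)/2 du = sqrt(2)*sin(u + pi/4)/2 + C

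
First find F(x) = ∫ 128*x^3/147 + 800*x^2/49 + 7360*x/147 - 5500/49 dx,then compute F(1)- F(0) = -3996/49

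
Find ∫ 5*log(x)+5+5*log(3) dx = 5*x*log(3*x) + C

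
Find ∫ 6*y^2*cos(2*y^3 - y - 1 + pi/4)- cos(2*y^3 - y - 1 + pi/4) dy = sin(2*y^3 - y - 1 + pi/4) + C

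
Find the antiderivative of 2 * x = x^2 + C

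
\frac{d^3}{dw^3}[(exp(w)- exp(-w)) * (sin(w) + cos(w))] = -4*(exp(2*w)*sin(w) + cos(w))*exp(-w)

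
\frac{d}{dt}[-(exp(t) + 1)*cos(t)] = -sqrt(2)*exp(t)*cos(t + pi/4) + sin(t)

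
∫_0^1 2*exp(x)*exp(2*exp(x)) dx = -exp(2) + exp(2*E)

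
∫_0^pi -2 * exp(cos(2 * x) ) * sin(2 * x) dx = 0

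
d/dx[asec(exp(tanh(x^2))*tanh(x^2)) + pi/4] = -2*x*(1 - 1/tanh(x^2))*(tanh(x^2) + 1)^2*exp(-tanh(x^2))/(sqrt(1 - exp(-2*tanh(x^2))/tanh(x^2)^2)*tanh(x^2))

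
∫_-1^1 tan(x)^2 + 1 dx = 2*tan(1)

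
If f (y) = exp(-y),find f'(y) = -exp(-y)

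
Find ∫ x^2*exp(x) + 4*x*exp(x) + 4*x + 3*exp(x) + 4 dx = (x + 1)^2*(exp(x) + 2) + C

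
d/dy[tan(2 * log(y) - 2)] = (2*tan(2*log(y) - 2)^2 + 2)/y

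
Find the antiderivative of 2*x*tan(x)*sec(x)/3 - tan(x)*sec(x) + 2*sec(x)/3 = (2*x/3 - 1)*sec(x) + C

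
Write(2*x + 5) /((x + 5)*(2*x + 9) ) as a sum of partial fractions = -8/(2*x + 9) + 5/(x + 5)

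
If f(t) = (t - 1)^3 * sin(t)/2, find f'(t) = (t - 1)^2*(t*cos(t) + 3*sin(t) - cos(t))/2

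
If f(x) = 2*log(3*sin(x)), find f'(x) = 2/tan(x)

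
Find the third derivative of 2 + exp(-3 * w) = -27*exp(-3*w)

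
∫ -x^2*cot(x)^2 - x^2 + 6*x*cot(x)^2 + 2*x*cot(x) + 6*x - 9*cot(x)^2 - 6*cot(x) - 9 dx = (x - 3)^2*cot(x) + C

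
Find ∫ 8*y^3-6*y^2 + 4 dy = 2*y^4 - 2*y^3 + 4*y + C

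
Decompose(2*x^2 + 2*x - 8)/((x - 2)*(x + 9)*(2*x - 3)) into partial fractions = 2/(21*(2*x - 3)) + 136/(231*(x + 9)) + 4/(11*(x - 2))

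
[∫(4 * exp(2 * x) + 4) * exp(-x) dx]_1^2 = -4*E - 4*exp(-2) + 4*exp(-1) + 4*exp(2)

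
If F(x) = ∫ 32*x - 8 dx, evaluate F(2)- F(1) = 40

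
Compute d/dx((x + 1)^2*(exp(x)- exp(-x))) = (x^2*exp(2*x) + x^2 + 4*x*exp(2*x) + 3*exp(2*x) - 1)*exp(-x)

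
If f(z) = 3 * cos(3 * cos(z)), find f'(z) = 9*sin(z)*sin(3*cos(z))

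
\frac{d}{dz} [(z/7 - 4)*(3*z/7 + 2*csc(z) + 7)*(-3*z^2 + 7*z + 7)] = 6*z^3*cot(z)*csc(z)/7 - 36*z^3/49 - 26*z^2*cot(z)*csc(z) - 18*z^2*csc(z)/7 + 54*z^2/7 + 54*z*cot(z)*csc(z) + 52*z*csc(z) + 1112*z/7 + 56*cot(z)*csc(z) - 54*csc(z) - 201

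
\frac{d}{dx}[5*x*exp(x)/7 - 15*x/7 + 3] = 5*x*exp(x)/7 + 5*exp(x)/7 - 15/7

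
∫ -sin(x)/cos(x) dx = log(-3*cos(x)) + C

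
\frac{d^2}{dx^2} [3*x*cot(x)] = 6*(x*cos(x)/sin(x) - 1)/sin(x)^2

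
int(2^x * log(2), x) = 2^x + C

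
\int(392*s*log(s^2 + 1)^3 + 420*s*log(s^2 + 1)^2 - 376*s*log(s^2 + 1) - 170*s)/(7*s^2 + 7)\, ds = (49*log(s^2 + 1)^3 + 70*log(s^2 + 1)^2 - 94*log(s^2 + 1) - 85)*log(s^2 + 1)/7 + C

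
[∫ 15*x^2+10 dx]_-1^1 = 30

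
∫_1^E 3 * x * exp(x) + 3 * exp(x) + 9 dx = -9 + 6*E + 3*exp(1 + E)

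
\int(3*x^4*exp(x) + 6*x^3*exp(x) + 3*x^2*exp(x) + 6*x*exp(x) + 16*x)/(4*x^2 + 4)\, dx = 3*x^2*exp(x)/4 + 2*log(x^2 + 1) + C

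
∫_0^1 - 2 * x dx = -1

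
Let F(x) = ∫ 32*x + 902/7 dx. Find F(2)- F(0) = 2252/7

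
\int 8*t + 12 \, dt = 4*t^2 + 12*t + C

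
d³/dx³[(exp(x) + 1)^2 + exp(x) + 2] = 8*exp(2*x) + 3*exp(x)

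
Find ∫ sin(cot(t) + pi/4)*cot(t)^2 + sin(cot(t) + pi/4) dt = cos(cot(t) + pi/4) + C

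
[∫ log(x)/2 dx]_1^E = 1/2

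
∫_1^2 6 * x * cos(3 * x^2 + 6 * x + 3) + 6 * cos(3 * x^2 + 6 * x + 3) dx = -sin(12) + sin(27)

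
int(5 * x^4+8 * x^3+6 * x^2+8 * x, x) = x^5 + 2*x^4 + 2*x^3 + 4*x^2 + C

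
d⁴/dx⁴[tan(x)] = 24*tan(x)^5 + 40*tan(x)^3 + 16*tan(x)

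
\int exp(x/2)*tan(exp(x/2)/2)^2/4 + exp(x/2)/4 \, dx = tan(exp(x/2)/2) + C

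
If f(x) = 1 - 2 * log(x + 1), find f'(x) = -2/(x + 1)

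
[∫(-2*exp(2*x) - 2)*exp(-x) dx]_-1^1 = -4*E + 4*exp(-1)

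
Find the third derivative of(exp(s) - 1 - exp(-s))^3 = (27*exp(6*s) - 24*exp(5*s) + 24*exp(s) + 27)*exp(-3*s)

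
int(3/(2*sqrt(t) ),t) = 3*sqrt(t) + C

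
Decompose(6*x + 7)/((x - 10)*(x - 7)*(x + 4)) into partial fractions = -17/(154*(x + 4)) - 49/(33*(x - 7)) + 67/(42*(x - 10))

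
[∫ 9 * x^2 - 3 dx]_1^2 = 18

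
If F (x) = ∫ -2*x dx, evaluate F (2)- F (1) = -3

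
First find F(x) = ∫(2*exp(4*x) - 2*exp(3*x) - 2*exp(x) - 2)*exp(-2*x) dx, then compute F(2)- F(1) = -(-1 - exp(-1) + E)^2 + (-1 - exp(-2) + exp(2))^2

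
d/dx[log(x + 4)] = 1/(x + 4)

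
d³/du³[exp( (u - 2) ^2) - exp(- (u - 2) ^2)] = (8*u^3*exp(2*u^2 - 8*u + 8) + 8*u^3 - 48*u^2*exp(2*u^2 - 8*u + 8) - 48*u^2 + 108*u*exp(2*u^2 - 8*u + 8) + 84*u - 88*exp(2*u^2 - 8*u + 8) - 40)*exp(-u^2 + 4*u - 4)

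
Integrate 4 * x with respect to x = 2*x^2 + C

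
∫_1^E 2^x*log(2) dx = -2 + 2^E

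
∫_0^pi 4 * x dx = 2*pi^2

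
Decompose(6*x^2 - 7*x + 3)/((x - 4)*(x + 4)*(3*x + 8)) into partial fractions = -579/(80*(3*x + 8)) + 127/(32*(x + 4)) + 71/(160*(x - 4))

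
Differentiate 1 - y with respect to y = -1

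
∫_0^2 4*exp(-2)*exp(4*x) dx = -exp(-2) + exp(6)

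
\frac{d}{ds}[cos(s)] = -sin(s)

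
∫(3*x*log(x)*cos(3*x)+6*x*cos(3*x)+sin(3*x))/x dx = (log(x) + 2)*sin(3*x) + C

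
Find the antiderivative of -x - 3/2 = -x^2/2 - 3*x/2 + C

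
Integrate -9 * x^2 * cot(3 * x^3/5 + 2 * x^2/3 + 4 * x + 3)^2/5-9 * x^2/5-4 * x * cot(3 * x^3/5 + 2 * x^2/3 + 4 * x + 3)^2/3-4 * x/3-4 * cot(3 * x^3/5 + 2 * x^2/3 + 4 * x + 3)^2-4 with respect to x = cot(3*x^3/5 + 2*x^2/3 + 4*x + 3) + C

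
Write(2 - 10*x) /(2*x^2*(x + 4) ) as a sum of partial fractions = 21/(16*(x + 4)) - 21/(16*x) + 1/(4*x^2)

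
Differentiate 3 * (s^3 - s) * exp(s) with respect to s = 3*s^3*exp(s) + 9*s^2*exp(s) - 3*s*exp(s) - 3*exp(s)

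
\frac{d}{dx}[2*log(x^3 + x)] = (6*x^2 + 2)/(x^3 + x)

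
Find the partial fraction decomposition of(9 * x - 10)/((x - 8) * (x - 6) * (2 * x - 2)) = -1/(70*(x - 1)) - 11/(5*(x - 6)) + 31/(14*(x - 8))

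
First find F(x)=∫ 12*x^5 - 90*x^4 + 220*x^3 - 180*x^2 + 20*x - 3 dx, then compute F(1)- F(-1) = -162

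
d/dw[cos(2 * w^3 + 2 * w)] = -2*(3*w^2 + 1)*sin(2*w*(w^2 + 1))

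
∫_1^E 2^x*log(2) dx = -2 + 2^E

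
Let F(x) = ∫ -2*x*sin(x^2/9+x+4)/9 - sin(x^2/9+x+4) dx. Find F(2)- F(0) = -cos(4) + cos(58/9)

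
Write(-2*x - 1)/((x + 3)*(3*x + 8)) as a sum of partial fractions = 13/(3*x + 8) - 5/(x + 3)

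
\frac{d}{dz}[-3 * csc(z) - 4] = 3*cot(z)*csc(z)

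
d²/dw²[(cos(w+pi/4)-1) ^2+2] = 2*sin(2*w) + 2*cos(w + pi/4)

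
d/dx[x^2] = 2*x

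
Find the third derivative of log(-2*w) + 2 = 2/w^3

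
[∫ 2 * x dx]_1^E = -1 + exp(2)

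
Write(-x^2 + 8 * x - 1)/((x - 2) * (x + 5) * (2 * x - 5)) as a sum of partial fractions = 17/(5*(2*x - 5)) - 22/(35*(x + 5)) - 11/(7*(x - 2))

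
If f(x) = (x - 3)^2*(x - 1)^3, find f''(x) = 20*x^3 - 108*x^2 + 180*x - 92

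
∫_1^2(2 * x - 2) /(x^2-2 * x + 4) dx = -log(3) + log(4)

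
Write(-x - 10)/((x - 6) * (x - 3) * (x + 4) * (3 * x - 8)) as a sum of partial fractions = -171/(100*(3*x - 8)) + 3/(700*(x + 4)) + 13/(21*(x - 3)) - 4/(75*(x - 6))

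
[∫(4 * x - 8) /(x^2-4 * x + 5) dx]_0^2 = -2*log(5)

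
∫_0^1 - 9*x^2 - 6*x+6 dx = 0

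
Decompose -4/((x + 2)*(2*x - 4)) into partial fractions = 1/(2*(x + 2)) - 1/(2*(x - 2))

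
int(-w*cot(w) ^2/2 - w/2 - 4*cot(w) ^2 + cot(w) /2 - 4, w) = (w/2 + 4)*cot(w) + C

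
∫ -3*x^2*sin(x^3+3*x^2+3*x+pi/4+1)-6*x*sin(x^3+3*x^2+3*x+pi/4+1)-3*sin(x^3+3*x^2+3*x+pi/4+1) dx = cos((x + 1)^3 + pi/4) + C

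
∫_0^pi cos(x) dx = 0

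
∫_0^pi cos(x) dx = 0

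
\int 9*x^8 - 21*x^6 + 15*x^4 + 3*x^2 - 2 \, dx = x^9 - 3*x^7 + 3*x^5 + x^3 - 2*x + C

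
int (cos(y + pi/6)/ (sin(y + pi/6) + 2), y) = log(sin(y + pi/6) + 2) + C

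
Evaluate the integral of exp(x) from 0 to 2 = -1 + exp(2)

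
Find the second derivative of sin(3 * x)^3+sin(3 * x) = -81*sin(3*x)^3 + 45*sin(3*x)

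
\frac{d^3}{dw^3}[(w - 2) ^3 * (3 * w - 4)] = 72*w - 132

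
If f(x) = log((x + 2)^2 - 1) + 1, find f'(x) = (2*x + 4)/(x^2 + 4*x + 3)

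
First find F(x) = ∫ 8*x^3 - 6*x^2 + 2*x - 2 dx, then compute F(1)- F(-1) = -8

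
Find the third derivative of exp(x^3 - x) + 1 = 27*x^6*exp(x^3 - x) - 27*x^4*exp(x^3 - x) + 54*x^3*exp(x^3 - x) + 9*x^2*exp(x^3 - x) - 18*x*exp(x^3 - x) + 5*exp(x^3 - x)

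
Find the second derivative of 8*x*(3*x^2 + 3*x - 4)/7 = 144*x/7 + 48/7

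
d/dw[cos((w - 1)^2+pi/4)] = -2*w*sin(w^2 - 2*w + pi/4 + 1) + 2*sin(w^2 - 2*w + pi/4 + 1)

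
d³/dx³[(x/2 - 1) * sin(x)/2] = -x*cos(x)/4 - 3*sin(x)/4 + cos(x)/2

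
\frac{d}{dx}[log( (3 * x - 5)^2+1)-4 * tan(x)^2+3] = (-72*x^2*sin(x)/cos(x)^3 + 240*x*sin(x)/cos(x)^3 + 18*x - 208*sin(x)/cos(x)^3 - 30)/(9*x^2 - 30*x + 26)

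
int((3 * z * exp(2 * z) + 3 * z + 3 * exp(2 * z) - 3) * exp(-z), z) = 6*z*sinh(z) + C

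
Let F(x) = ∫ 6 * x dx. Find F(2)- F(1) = 9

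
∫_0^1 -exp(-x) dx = -1 + exp(-1)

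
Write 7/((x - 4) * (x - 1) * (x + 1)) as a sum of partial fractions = 7/(10*(x + 1)) - 7/(6*(x - 1)) + 7/(15*(x - 4))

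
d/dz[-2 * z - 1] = -2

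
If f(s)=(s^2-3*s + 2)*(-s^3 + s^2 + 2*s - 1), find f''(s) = -20*s^3 + 48*s^2 - 18*s - 10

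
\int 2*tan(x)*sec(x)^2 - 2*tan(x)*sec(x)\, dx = (sec(x) - 2)*sec(x) + C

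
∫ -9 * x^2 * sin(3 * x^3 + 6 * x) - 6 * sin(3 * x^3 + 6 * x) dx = cos(3*x*(x^2 + 2)) + C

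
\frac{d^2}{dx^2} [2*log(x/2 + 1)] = -2/(x^2 + 4*x + 4)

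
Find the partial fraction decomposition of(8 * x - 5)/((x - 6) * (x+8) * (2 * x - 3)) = -28/(171*(2*x - 3)) - 69/(266*(x + 8)) + 43/(126*(x - 6))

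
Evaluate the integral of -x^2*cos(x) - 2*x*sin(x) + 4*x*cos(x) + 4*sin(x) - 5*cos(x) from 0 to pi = 0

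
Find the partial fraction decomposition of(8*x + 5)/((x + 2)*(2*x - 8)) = 11/(12*(x + 2)) + 37/(12*(x - 4))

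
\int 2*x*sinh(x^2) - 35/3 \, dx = -35*x/3 + cosh(x^2) + C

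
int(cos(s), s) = sin(s) + C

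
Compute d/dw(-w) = -1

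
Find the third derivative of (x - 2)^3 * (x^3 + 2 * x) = 120*x^3 - 360*x^2 + 336*x - 120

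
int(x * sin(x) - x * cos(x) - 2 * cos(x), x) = -sqrt(2)*(x + 1)*sin(x + pi/4) + C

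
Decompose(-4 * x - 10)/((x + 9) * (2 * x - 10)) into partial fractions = -13/(14*(x + 9)) - 15/(14*(x - 5))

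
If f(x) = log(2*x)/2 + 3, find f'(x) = 1/(2*x)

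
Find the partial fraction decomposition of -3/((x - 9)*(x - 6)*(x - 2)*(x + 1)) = 1/(70*(x + 1)) - 1/(28*(x - 2)) + 1/(28*(x - 6)) - 1/(70*(x - 9))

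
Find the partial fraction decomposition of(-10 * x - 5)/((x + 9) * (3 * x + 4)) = 25/(23*(3*x + 4)) - 85/(23*(x + 9))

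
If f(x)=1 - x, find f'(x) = -1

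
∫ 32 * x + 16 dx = 16*x^2 + 16*x + C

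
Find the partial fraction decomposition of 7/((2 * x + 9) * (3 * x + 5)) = 21/(17*(3*x + 5)) - 14/(17*(2*x + 9))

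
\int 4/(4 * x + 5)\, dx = log(4*x + 5) + C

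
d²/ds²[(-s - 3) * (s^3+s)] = -12*s^2 - 18*s - 2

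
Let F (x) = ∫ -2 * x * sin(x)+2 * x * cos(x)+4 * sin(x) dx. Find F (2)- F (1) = 2*cos(2) + 2*sin(2)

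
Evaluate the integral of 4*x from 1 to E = -2 + 2*exp(2)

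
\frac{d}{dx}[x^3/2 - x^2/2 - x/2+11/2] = 3*x^2/2 - x - 1/2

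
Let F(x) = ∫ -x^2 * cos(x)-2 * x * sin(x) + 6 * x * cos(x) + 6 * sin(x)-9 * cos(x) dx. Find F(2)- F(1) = -sin(2) + 4*sin(1)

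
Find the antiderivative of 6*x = 3*x^2 + C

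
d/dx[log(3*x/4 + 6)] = 1/(x + 8)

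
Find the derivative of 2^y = 2^y*log(2)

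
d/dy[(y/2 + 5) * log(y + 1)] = (y*log(y + 1) + y + log(y + 1) + 10)/(2*y + 2)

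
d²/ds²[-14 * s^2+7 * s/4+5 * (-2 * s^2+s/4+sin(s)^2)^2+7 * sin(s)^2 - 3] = -40*s^2*cos(2*s) + 240*s^2 - 80*s*sin(2*s) + 5*s*cos(2*s) - 30*s - 20*(1 - cos(2*s))^2 + 5*sin(2*s) + 4*cos(2*s) - 139/8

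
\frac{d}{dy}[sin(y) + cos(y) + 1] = -sin(y) + cos(y)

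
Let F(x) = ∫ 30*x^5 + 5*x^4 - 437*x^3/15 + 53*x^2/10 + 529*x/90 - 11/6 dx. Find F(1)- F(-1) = 28/15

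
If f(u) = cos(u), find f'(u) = -sin(u)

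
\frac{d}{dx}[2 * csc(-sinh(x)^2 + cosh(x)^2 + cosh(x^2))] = -4*x*cot(-sinh(x)^2 + cosh(x)^2 + cosh(x^2))*sinh(x^2)*csc(-sinh(x)^2 + cosh(x)^2 + cosh(x^2))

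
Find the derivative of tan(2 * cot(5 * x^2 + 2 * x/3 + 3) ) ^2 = -40*x*sin(2/tan(5*x^2 + 2*x/3 + 3))/(sin(5*x^2 + 2*x/3 + 3)^2*cos(2/tan(5*x^2 + 2*x/3 + 3))^3) - 8*sin(2/tan(5*x^2 + 2*x/3 + 3))/(3*sin(5*x^2 + 2*x/3 + 3)^2*cos(2/tan(5*x^2 + 2*x/3 + 3))^3)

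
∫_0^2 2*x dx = 4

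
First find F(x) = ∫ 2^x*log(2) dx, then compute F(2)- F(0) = 3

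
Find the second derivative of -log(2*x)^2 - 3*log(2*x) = (2*log(x) + 1 + 2*log(2))/x^2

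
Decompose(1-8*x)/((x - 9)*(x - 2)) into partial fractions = 15/(7*(x - 2)) - 71/(7*(x - 9))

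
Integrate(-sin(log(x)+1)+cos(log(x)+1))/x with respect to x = sqrt(2)*sin(log(x) + pi/4 + 1) + C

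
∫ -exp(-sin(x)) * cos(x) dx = exp(-sin(x)) + C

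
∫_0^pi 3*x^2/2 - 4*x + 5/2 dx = 1 + (-1 + pi/2)*(-1 + pi)^2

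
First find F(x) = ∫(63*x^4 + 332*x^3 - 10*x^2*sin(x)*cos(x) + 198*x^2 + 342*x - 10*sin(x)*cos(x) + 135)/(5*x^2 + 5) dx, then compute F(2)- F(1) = -log(2) + cos(4)/2 - cos(2)/2 + log(5) + 156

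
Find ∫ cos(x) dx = sin(x) + C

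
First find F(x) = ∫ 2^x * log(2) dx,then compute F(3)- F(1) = 6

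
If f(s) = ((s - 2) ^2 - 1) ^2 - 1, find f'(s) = 4*s^3 - 24*s^2 + 44*s - 24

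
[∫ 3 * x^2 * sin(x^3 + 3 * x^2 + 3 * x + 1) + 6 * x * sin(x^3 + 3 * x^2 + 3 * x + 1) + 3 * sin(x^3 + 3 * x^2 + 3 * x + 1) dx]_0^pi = -cos((1 + pi)^3) + cos(1)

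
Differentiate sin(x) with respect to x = cos(x)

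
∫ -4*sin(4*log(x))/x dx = cos(4*log(x)) + C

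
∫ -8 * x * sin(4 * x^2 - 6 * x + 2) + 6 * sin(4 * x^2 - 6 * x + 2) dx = cos(4*x^2 - 6*x + 2) + C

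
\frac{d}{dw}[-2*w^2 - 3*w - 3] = -4*w - 3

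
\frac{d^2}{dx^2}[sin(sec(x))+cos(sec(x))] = sqrt(2)*(-sin(x)^2*sin(pi/4 + 1/cos(x))/cos(x) + sin(x)^2*cos(pi/4 + 1/cos(x)) + cos(pi/4 + 1/cos(x)))/cos(x)^3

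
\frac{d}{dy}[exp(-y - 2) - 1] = -exp(-y - 2)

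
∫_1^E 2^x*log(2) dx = -2 + 2^E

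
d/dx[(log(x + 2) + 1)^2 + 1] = (2*log(x + 2) + 2)/(x + 2)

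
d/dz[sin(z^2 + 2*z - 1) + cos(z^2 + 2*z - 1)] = -2*z*sin(z^2 + 2*z - 1) + 2*z*cos(z^2 + 2*z - 1) - 2*sin(z^2 + 2*z - 1) + 2*cos(z^2 + 2*z - 1)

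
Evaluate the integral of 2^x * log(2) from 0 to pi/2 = -1 + 2^(pi/2)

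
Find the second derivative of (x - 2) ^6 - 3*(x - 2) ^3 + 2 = 30*x^4 - 240*x^3 + 720*x^2 - 978*x + 516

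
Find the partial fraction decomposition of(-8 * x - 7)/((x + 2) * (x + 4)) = -25/(2*(x + 4)) + 9/(2*(x + 2))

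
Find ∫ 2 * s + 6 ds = s^2 + 6*s + C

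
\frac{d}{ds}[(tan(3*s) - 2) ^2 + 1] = 6*(sin(3*s)/cos(3*s) - 2)/cos(3*s)^2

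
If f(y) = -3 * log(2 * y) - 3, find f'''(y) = -6/y^3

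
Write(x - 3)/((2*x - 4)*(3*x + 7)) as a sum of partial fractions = 8/(13*(3*x + 7)) - 1/(26*(x - 2))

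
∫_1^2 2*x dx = 3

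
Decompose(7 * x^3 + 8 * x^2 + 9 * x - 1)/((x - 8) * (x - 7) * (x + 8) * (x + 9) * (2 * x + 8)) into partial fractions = -4537/(2720*(x + 9)) + 629/(384*(x + 8)) - 119/(1760*(x + 4)) - 571/(1056*(x - 7)) + 1389/(2176*(x - 8))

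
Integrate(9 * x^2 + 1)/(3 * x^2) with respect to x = 3*x - 1/(3*x) + C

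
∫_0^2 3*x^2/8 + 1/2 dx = 2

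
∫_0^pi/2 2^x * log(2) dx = -1 + 2^(pi/2)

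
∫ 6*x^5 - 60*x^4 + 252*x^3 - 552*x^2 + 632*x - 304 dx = x^6 - 12*x^5 + 63*x^4 - 184*x^3 + 316*x^2 - 304*x + C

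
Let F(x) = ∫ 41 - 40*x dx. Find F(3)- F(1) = -78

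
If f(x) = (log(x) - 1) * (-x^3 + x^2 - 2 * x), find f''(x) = (-6*x^2*log(x) + x^2 + 2*x*log(x) + x - 2)/x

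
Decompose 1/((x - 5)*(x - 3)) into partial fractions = -1/(2*(x - 3)) + 1/(2*(x - 5))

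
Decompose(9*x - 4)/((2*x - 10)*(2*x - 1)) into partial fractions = -1/(18*(2*x - 1)) + 41/(18*(x - 5))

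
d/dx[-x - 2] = -1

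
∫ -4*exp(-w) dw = 4*exp(-w) + C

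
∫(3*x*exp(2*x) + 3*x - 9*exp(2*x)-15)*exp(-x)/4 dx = 3*(x - 4)*sinh(x)/2 + C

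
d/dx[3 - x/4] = -1/4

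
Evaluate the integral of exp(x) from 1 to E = -E + exp(E)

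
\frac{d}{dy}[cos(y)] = -sin(y)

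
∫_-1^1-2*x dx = 0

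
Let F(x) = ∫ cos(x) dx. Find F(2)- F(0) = sin(2)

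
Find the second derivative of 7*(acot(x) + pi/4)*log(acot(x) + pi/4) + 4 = (56*x*log(acot(x) + pi/4)*acot(x) + 14*pi*x*log(acot(x) + pi/4) + 56*x*acot(x) + 14*pi*x + 28)/(4*x^4*acot(x) + pi*x^4 + 8*x^2*acot(x) + 2*pi*x^2 + 4*acot(x) + pi)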